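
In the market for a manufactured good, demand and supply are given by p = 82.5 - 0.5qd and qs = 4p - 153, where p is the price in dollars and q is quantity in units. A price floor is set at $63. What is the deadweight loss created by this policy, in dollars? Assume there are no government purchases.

Rearranging demand gives qd = 165 - 2p. In a free market, 165 - 2p = 4p - 153 gives the equilibrium p* = 53, q* = 59.
Because the floor (63) lies above the market-clearing price, it is binding.
At p = 63: qd = 165 - 2·63 = 39 and qs = 4·63 - 153 = 99.
Quantity traded falls to 39. At q = 39 the demand price is (165 - 39)/2 = 63 and the supply price is (153 + 39)/4 = 48.
Deadweight loss = ½ · (63 - 48) · (59 - 39) = ½ · 15 · 20 = 150.

150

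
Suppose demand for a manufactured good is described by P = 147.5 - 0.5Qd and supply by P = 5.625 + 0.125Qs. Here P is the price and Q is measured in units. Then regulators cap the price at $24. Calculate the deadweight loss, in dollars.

Rearranging demand gives Qd = 295 - 2P; rearranging supply gives Qs = 8P - 45. Without the control the market clears where 295 - 2P = 8P - 45, i.e. P* = 34 and Q* = 227.
The ceiling of 24 is below the equilibrium price 34, so it binds.
At P = 24: Qd = 295 - 2·24 = 247 and Qs = 8·24 - 45 = 147.
Quantity traded falls to 147. At Q = 147 the demand price is (295 - 147)/2 = 74 and the supply price is (45 + 147)/8 = 24.
Deadweight loss = ½ · (74 - 24) · (227 - 147) = ½ · 50 · 80 = 2000.

2000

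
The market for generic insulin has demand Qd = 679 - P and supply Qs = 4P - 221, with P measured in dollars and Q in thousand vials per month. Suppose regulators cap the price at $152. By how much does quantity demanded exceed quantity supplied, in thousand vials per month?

140

In a free market, 679 - P = 4P - 221 gives the equilibrium P* = 180, Q* = 499.
Because the ceiling (152) lies below the market-clearing price, it is binding.
At P = 152: Qd = 679 - 152 = 527 and Qs = 4·152 - 221 = 387.
Shortage = Qd - Qs = 527 - 387 = 140.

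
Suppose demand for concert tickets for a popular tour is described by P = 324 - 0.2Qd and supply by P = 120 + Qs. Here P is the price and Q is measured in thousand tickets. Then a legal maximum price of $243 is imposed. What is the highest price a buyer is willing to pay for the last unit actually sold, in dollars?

299.4

Rearranging demand gives Qd = 1620 - 5P; rearranging supply gives Qs = P - 120. Setting quantity demanded equal to quantity supplied, 1620 - 5P = P - 120, gives P* = 290 and Q* = 170.
The ceiling of 243 is below the equilibrium price 290, so it binds.
At P = 243: Qd = 1620 - 5·243 = 405 and Qs = 243 - 120 = 123.
Only 123 units reach the market. On the demand curve, the marginal buyer's willingness to pay at Q = 123 is (1620 - 123)/5 = 299.4.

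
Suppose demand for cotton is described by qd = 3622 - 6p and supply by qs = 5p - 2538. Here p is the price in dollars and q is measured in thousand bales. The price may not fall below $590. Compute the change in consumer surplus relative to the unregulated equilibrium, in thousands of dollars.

Setting quantity demanded equal to quantity supplied, 3622 - 6p = 5p - 2538, gives p* = 560 and q* = 262.
Because the floor (590) lies above the market-clearing price, it is binding.
At p = 590: qd = 3622 - 6·590 = 82 and qs = 5·590 - 2538 = 412.
Consumer surplus without the control is ½ · (1811/3 - 560) · 262 = 17161/3.
With the floor, consumers buy 82 units at 590, so CS = ½ · (1811/3 - 590) · 82 = 1681/3.
Change in consumer surplus = 1681/3 - 17161/3 = -5160.

-5160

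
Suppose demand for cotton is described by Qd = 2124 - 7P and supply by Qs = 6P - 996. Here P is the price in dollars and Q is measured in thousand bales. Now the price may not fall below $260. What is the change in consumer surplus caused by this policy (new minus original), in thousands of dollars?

Setting quantity demanded equal to quantity supplied, 2124 - 7P = 6P - 996, gives P* = 240 and Q* = 444.
The floor of 260 is above the equilibrium price 240, so it binds.
At P = 260: Qd = 2124 - 7·260 = 304 and Qs = 6·260 - 996 = 564.
Consumer surplus without the control is ½ · (2124/7 - 240) · 444 = 98568/7.
With the floor, consumers buy 304 units at 260, so CS = ½ · (2124/7 - 260) · 304 = 46208/7.
Change in consumer surplus = 46208/7 - 98568/7 = -7480.

-7480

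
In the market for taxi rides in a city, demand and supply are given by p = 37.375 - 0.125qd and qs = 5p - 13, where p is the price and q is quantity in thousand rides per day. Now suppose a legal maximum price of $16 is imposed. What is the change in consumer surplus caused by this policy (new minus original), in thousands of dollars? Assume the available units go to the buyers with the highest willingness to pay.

436

Rearranging demand gives qd = 299 - 8p. Equilibrium: 299 - 8p = 5p - 13, so 312 = 13p and p* = 24, q* = 107.
Since 16 < 24, the ceiling is binding.
At p = 16: qd = 299 - 8·16 = 171 and qs = 5·16 - 13 = 67.
Consumer surplus without the control is ½ · (37.375 - 24) · 107 = 715.5625.
With the ceiling, 67 units are sold at 16 (assume they go to the highest-value buyers). The demand price at q = 67 is 29, so CS = ½ · [(37.375 - 16) + (29 - 16)] · 67 = 1151.5625.
Change in consumer surplus = 1151.5625 - 715.5625 = 436.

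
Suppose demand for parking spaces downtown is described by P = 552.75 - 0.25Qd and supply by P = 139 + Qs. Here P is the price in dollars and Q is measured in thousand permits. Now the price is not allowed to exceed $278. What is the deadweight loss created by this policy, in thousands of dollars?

Rearranging demand gives Qd = 2211 - 4P; rearranging supply gives Qs = P - 139. Equilibrium: 2211 - 4P = P - 139, so 2350 = 5P and P* = 470, Q* = 331.
Because the ceiling (278) lies below the market-clearing price, it is binding.
At P = 278: Qd = 2211 - 4·278 = 1099 and Qs = 278 - 139 = 139.
Quantity traded falls to 139. At Q = 139 the demand price is (2211 - 139)/4 = 518 and the supply price is 139 + 139 = 278.
Deadweight loss = ½ · (518 - 278) · (331 - 139) = ½ · 240 · 192 = 23040.

23040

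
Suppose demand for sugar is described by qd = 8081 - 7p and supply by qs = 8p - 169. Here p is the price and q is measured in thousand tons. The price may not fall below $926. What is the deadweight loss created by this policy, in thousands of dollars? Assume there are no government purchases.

927780

In a free market, 8081 - 7p = 8p - 169 gives the equilibrium p* = 550, q* = 4231.
Because the floor (926) lies above the market-clearing price, it is binding.
At p = 926: qd = 8081 - 7·926 = 1599 and qs = 8·926 - 169 = 7239.
Quantity traded falls to 1599. At q = 1599 the demand price is (8081 - 1599)/7 = 926 and the supply price is (169 + 1599)/8 = 221.
Deadweight loss = ½ · (926 - 221) · (4231 - 1599) = ½ · 705 · 2632 = 927780.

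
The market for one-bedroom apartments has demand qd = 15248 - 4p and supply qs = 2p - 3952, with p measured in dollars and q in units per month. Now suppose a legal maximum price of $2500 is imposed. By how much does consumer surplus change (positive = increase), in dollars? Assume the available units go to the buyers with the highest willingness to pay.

488600

In a free market, 15248 - 4p = 2p - 3952 gives the equilibrium p* = 3200, q* = 2448.
Because the ceiling (2500) lies below the market-clearing price, it is binding.
At p = 2500: qd = 15248 - 4·2500 = 5248 and qs = 2·2500 - 3952 = 1048.
Consumer surplus without the control is ½ · (3812 - 3200) · 2448 = 749088.
With the ceiling, 1048 units are sold at 2500 (assume they go to the highest-value buyers). The demand price at q = 1048 is 3550, so CS = ½ · [(3812 - 2500) + (3550 - 2500)] · 1048 = 1237688.
Change in consumer surplus = 1237688 - 749088 = 488600.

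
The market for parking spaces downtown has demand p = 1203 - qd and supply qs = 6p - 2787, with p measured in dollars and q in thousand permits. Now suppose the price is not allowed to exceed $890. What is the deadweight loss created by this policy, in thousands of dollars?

0

Rearranging demand gives qd = 1203 - p. In a free market, 1203 - p = 6p - 2787 gives the equilibrium p* = 570, q* = 633.
Since 890 is above p* = 570, the ceiling does not bind and the free-market outcome prevails.
Since the control does not bind, no trades are prevented and deadweight loss is zero.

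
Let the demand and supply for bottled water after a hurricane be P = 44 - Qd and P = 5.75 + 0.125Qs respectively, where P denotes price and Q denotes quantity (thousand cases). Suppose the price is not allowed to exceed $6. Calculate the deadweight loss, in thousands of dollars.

Rearranging demand gives Qd = 44 - P; rearranging supply gives Qs = 8P - 46. Equilibrium: 44 - P = 8P - 46, so 90 = 9P and P* = 10, Q* = 34.
Since 6 < 10, the ceiling is binding.
At P = 6: Qd = 44 - 6 = 38 and Qs = 8·6 - 46 = 2.
Quantity traded falls to 2. At Q = 2 the demand price is 44 - 2 = 42 and the supply price is (46 + 2)/8 = 6.
Deadweight loss = ½ · (42 - 6) · (34 - 2) = ½ · 36 · 32 = 576.

576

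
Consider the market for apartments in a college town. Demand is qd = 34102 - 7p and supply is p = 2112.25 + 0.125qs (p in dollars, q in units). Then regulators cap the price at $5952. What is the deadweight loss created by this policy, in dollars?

0

Rearranging supply gives qs = 8p - 16898. In a free market, 34102 - 7p = 8p - 16898 gives the equilibrium p* = 3400, q* = 10302.
The ceiling of 5952 is above the equilibrium price 3400, so it is not binding; the market clears at p* = 3400, q* = 10302.
Since the control does not bind, no trades are prevented and deadweight loss is zero.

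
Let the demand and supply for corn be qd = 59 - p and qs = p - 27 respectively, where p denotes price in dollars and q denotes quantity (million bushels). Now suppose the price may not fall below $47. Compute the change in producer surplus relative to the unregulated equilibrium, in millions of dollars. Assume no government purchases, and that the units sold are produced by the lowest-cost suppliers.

40

Without the control the market clears where 59 - p = p - 27, i.e. p* = 43 and q* = 16.
Because the floor (47) lies above the market-clearing price, it is binding.
At p = 47: qd = 59 - 47 = 12 and qs = 47 - 27 = 20.
Producer surplus without the control is ½ · (43 - 27) · 16 = 128.
With the floor, 12 units are sold at 47. The supply price at q = 12 is 39, so PS = ½ · [(47 - 27) + (47 - 39)] · 12 = 168.
Change in producer surplus = 168 - 128 = 40.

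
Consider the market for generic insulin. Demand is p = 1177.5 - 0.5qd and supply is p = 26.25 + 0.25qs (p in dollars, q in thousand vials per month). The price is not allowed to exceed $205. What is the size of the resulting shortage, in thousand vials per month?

Rearranging demand gives qd = 2355 - 2p; rearranging supply gives qs = 4p - 105. Without the control the market clears where 2355 - 2p = 4p - 105, i.e. p* = 410 and q* = 1535.
The ceiling of 205 is below the equilibrium price 410, so it binds.
At p = 205: qd = 2355 - 2·205 = 1945 and qs = 4·205 - 105 = 715.
Shortage = qd - qs = 1945 - 715 = 1230.

1230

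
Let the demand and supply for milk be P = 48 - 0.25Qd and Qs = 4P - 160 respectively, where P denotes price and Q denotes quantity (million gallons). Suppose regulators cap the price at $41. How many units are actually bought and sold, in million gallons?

4

Rearranging demand gives Qd = 192 - 4P. Equilibrium: 192 - 4P = 4P - 160, so 352 = 8P and P* = 44, Q* = 16.
Because the ceiling (41) lies below the market-clearing price, it is binding.
At P = 41: Qd = 192 - 4·41 = 28 and Qs = 4·41 - 160 = 4.
The quantity actually transacted is the short side, supply: 4.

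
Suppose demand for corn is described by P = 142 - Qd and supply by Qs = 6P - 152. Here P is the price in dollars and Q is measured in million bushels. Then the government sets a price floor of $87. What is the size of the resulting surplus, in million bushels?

Rearranging demand gives Qd = 142 - P. In a free market, 142 - P = 6P - 152 gives the equilibrium P* = 42, Q* = 100.
Because the floor (87) lies above the market-clearing price, it is binding.
At P = 87: Qd = 142 - 87 = 55 and Qs = 6·87 - 152 = 370.
Surplus = Qs - Qd = 370 - 55 = 315.

315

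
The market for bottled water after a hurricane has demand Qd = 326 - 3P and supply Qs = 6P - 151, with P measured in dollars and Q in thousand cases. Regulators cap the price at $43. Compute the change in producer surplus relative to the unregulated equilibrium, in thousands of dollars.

Equilibrium: 326 - 3P = 6P - 151, so 477 = 9P and P* = 53, Q* = 167.
Since 43 < 53, the ceiling is binding.
At P = 43: Qd = 326 - 3·43 = 197 and Qs = 6·43 - 151 = 107.
Producer surplus without the control is ½ · (53 - 151/6) · 167 = 27889/12.
With the ceiling, producers sell 107 units at 43, so PS = ½ · (43 - 151/6) · 107 = 11449/12.
Change in producer surplus = 11449/12 - 27889/12 = -1370.

-1370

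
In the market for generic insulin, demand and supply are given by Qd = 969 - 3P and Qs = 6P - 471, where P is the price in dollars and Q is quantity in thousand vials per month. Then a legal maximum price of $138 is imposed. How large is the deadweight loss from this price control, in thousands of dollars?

4356

Setting quantity demanded equal to quantity supplied, 969 - 3P = 6P - 471, gives P* = 160 and Q* = 489.
The ceiling of 138 is below the equilibrium price 160, so it binds.
At P = 138: Qd = 969 - 3·138 = 555 and Qs = 6·138 - 471 = 357.
Quantity traded falls to 357. At Q = 357 the demand price is (969 - 357)/3 = 204 and the supply price is (471 + 357)/6 = 138.
Deadweight loss = ½ · (204 - 138) · (489 - 357) = ½ · 66 · 132 = 4356.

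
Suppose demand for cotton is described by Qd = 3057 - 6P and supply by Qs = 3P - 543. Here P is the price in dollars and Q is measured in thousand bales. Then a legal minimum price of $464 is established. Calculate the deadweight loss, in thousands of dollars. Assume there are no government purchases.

36864

Setting quantity demanded equal to quantity supplied, 3057 - 6P = 3P - 543, gives P* = 400 and Q* = 657.
The floor of 464 is above the equilibrium price 400, so it binds.
At P = 464: Qd = 3057 - 6·464 = 273 and Qs = 3·464 - 543 = 849.
Quantity traded falls to 273. At Q = 273 the demand price is (3057 - 273)/6 = 464 and the supply price is (543 + 273)/3 = 272.
Deadweight loss = ½ · (464 - 272) · (657 - 273) = ½ · 192 · 384 = 36864.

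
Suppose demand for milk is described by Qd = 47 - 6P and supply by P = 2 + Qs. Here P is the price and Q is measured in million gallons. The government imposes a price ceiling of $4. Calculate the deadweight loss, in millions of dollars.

Rearranging supply gives Qs = P - 2. In a free market, 47 - 6P = P - 2 gives the equilibrium P* = 7, Q* = 5.
Because the ceiling (4) lies below the market-clearing price, it is binding.
At P = 4: Qd = 47 - 6·4 = 23 and Qs = 4 - 2 = 2.
Quantity traded falls to 2. At Q = 2 the demand price is (47 - 2)/6 = 7.5 and the supply price is 2 + 2 = 4.
Deadweight loss = ½ · (7.5 - 4) · (5 - 2) = ½ · 3.5 · 3 = 5.25.

5.25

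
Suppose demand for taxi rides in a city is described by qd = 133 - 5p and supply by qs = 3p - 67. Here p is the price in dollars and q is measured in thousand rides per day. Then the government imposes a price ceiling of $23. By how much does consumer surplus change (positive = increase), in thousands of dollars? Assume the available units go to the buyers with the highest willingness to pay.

In a free market, 133 - 5p = 3p - 67 gives the equilibrium p* = 25, q* = 8.
The ceiling of 23 is below the equilibrium price 25, so it binds.
At p = 23: qd = 133 - 5·23 = 18 and qs = 3·23 - 67 = 2.
Consumer surplus without the control is ½ · (26.6 - 25) · 8 = 6.4.
With the ceiling, 2 units are sold at 23 (assume they go to the highest-value buyers). The demand price at q = 2 is 26.2, so CS = ½ · [(26.6 - 23) + (26.2 - 23)] · 2 = 6.8.
Change in consumer surplus = 6.8 - 6.4 = 0.4.

0.4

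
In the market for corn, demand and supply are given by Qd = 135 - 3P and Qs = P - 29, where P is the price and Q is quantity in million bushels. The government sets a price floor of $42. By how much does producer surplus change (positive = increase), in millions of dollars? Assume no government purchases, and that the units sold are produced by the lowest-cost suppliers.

In a free market, 135 - 3P = P - 29 gives the equilibrium P* = 41, Q* = 12.
Because the floor (42) lies above the market-clearing price, it is binding.
At P = 42: Qd = 135 - 3·42 = 9 and Qs = 42 - 29 = 13.
Producer surplus without the control is ½ · (41 - 29) · 12 = 72.
With the floor, 9 units are sold at 42. The supply price at Q = 9 is 38, so PS = ½ · [(42 - 29) + (42 - 38)] · 9 = 76.5.
Change in producer surplus = 76.5 - 72 = 4.5.

4.5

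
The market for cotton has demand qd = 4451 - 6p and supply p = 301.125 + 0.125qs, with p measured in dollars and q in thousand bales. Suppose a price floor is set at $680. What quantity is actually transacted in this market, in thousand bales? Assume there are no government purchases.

Rearranging supply gives qs = 8p - 2409. Without the control the market clears where 4451 - 6p = 8p - 2409, i.e. p* = 490 and q* = 1511.
Since 680 > 490, the floor is binding.
At p = 680: qd = 4451 - 6·680 = 371 and qs = 8·680 - 2409 = 3031.
The quantity actually transacted is the short side, demand: 371.

371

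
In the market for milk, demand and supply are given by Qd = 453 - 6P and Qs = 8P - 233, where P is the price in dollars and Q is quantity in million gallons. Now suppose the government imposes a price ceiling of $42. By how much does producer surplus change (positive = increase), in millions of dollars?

Setting quantity demanded equal to quantity supplied, 453 - 6P = 8P - 233, gives P* = 49 and Q* = 159.
The ceiling of 42 is below the equilibrium price 49, so it binds.
At P = 42: Qd = 453 - 6·42 = 201 and Qs = 8·42 - 233 = 103.
Producer surplus without the control is ½ · (49 - 29.125) · 159 = 1580.0625.
With the ceiling, producers sell 103 units at 42, so PS = ½ · (42 - 29.125) · 103 = 663.0625.
Change in producer surplus = 663.0625 - 1580.0625 = -917.

-917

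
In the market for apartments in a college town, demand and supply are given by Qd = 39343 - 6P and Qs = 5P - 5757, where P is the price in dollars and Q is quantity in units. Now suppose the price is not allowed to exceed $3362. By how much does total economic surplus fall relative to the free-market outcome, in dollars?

Without the control the market clears where 39343 - 6P = 5P - 5757, i.e. P* = 4100 and Q* = 14743.
Because the ceiling (3362) lies below the market-clearing price, it is binding.
At P = 3362: Qd = 39343 - 6·3362 = 19171 and Qs = 5·3362 - 5757 = 11053.
Quantity traded falls to 11053. At Q = 11053 the demand price is (39343 - 11053)/6 = 4715 and the supply price is (5757 + 11053)/5 = 3362.
Deadweight loss = ½ · (4715 - 3362) · (14743 - 11053) = ½ · 1353 · 3690 = 2496285.

2496285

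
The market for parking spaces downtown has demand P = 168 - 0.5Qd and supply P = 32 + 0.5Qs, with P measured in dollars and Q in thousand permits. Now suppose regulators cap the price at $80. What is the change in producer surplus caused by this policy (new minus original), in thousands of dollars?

-2320

Rearranging demand gives Qd = 336 - 2P; rearranging supply gives Qs = 2P - 64. Without the control the market clears where 336 - 2P = 2P - 64, i.e. P* = 100 and Q* = 136.
Since 80 < 100, the ceiling is binding.
At P = 80: Qd = 336 - 2·80 = 176 and Qs = 2·80 - 64 = 96.
Producer surplus without the control is ½ · (100 - 32) · 136 = 4624.
With the ceiling, producers sell 96 units at 80, so PS = ½ · (80 - 32) · 96 = 2304.
Change in producer surplus = 2304 - 4624 = -2320.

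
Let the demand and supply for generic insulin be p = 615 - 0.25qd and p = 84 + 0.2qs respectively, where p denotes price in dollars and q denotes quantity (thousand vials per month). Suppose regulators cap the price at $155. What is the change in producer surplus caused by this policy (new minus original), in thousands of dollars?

-126637.5

Rearranging demand gives qd = 2460 - 4p; rearranging supply gives qs = 5p - 420. In a free market, 2460 - 4p = 5p - 420 gives the equilibrium p* = 320, q* = 1180.
The ceiling of 155 is below the equilibrium price 320, so it binds.
At p = 155: qd = 2460 - 4·155 = 1840 and qs = 5·155 - 420 = 355.
Producer surplus without the control is ½ · (320 - 84) · 1180 = 139240.
With the ceiling, producers sell 355 units at 155, so PS = ½ · (155 - 84) · 355 = 12602.5.
Change in producer surplus = 12602.5 - 139240 = -126637.5.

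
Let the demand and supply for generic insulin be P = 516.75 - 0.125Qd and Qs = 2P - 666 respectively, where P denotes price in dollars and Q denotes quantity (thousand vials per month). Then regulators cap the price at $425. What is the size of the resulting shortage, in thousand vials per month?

550

Rearranging demand gives Qd = 4134 - 8P. Setting quantity demanded equal to quantity supplied, 4134 - 8P = 2P - 666, gives P* = 480 and Q* = 294.
The ceiling of 425 is below the equilibrium price 480, so it binds.
At P = 425: Qd = 4134 - 8·425 = 734 and Qs = 2·425 - 666 = 184.
Shortage = Qd - Qs = 734 - 184 = 550.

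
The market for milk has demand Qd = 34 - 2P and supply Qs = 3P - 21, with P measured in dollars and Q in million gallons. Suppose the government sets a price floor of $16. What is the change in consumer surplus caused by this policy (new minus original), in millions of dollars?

-35

In a free market, 34 - 2P = 3P - 21 gives the equilibrium P* = 11, Q* = 12.
The floor of 16 is above the equilibrium price 11, so it binds.
At P = 16: Qd = 34 - 2·16 = 2 and Qs = 3·16 - 21 = 27.
Consumer surplus without the control is ½ · (17 - 11) · 12 = 36.
With the floor, consumers buy 2 units at 16, so CS = ½ · (17 - 16) · 2 = 1.
Change in consumer surplus = 1 - 36 = -35.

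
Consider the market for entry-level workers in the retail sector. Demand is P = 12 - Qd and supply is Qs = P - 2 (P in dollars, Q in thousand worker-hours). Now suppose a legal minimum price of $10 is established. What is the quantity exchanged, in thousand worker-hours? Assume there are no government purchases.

Rearranging demand gives Qd = 12 - P. Without the control the market clears where 12 - P = P - 2, i.e. P* = 7 and Q* = 5.
The floor of 10 is above the equilibrium price 7, so it binds.
At P = 10: Qd = 12 - 10 = 2 and Qs = 10 - 2 = 8.
The quantity actually transacted is the short side, demand: 2.

2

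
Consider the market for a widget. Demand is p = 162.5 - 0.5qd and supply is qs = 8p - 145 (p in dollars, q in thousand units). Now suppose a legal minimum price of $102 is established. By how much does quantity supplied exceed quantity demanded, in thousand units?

550

Rearranging demand gives qd = 325 - 2p. Setting quantity demanded equal to quantity supplied, 325 - 2p = 8p - 145, gives p* = 47 and q* = 231.
The floor of 102 is above the equilibrium price 47, so it binds.
At p = 102: qd = 325 - 2·102 = 121 and qs = 8·102 - 145 = 671.
Surplus = qs - qd = 671 - 121 = 550.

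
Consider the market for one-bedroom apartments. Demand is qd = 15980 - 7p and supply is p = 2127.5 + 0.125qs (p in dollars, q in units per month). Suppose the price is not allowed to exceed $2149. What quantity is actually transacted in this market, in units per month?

172

Rearranging supply gives qs = 8p - 17020. Without the control the market clears where 15980 - 7p = 8p - 17020, i.e. p* = 2200 and q* = 580.
Because the ceiling (2149) lies below the market-clearing price, it is binding.
At p = 2149: qd = 15980 - 7·2149 = 937 and qs = 8·2149 - 17020 = 172.
The quantity actually transacted is the short side, supply: 172.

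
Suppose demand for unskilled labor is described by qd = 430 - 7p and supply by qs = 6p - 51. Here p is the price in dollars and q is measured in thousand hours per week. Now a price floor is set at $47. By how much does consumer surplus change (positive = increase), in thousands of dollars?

-1360

In a free market, 430 - 7p = 6p - 51 gives the equilibrium p* = 37, q* = 171.
Since 47 > 37, the floor is binding.
At p = 47: qd = 430 - 7·47 = 101 and qs = 6·47 - 51 = 231.
Consumer surplus without the control is ½ · (430/7 - 37) · 171 = 29241/14.
With the floor, consumers buy 101 units at 47, so CS = ½ · (430/7 - 47) · 101 = 10201/14.
Change in consumer surplus = 10201/14 - 29241/14 = -1360.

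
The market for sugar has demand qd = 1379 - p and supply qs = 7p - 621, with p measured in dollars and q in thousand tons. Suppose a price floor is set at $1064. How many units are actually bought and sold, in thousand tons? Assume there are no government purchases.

In a free market, 1379 - p = 7p - 621 gives the equilibrium p* = 250, q* = 1129.
Since 1064 > 250, the floor is binding.
At p = 1064: qd = 1379 - 1064 = 315 and qs = 7·1064 - 621 = 6827.
The quantity actually transacted is the short side, demand: 315.

315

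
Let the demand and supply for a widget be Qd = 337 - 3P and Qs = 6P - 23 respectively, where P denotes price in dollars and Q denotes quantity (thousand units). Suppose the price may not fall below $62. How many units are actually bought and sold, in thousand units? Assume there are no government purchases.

Equilibrium: 337 - 3P = 6P - 23, so 360 = 9P and P* = 40, Q* = 217.
The floor of 62 is above the equilibrium price 40, so it binds.
At P = 62: Qd = 337 - 3·62 = 151 and Qs = 6·62 - 23 = 349.
The quantity actually transacted is the short side, demand: 151.

151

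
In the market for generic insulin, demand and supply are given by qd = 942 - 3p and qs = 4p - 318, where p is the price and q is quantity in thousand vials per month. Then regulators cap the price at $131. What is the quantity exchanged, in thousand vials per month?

206

In a free market, 942 - 3p = 4p - 318 gives the equilibrium p* = 180, q* = 402.
Because the ceiling (131) lies below the market-clearing price, it is binding.
At p = 131: qd = 942 - 3·131 = 549 and qs = 4·131 - 318 = 206.
The quantity actually transacted is the short side, supply: 206.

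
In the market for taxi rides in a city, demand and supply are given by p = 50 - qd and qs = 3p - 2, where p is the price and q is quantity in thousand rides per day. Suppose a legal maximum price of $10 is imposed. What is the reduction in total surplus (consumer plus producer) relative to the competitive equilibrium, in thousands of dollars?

Rearranging demand gives qd = 50 - p. Setting quantity demanded equal to quantity supplied, 50 - p = 3p - 2, gives p* = 13 and q* = 37.
The ceiling of 10 is below the equilibrium price 13, so it binds.
At p = 10: qd = 50 - 10 = 40 and qs = 3·10 - 2 = 28.
Quantity traded falls to 28. At q = 28 the demand price is 50 - 28 = 22 and the supply price is (2 + 28)/3 = 10.
Deadweight loss = ½ · (22 - 10) · (37 - 28) = ½ · 12 · 9 = 54.

54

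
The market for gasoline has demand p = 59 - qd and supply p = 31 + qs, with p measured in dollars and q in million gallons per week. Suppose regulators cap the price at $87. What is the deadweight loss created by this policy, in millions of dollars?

Rearranging demand gives qd = 59 - p; rearranging supply gives qs = p - 31. In a free market, 59 - p = p - 31 gives the equilibrium p* = 45, q* = 14.
Since 87 is above p* = 45, the ceiling does not bind and the free-market outcome prevails.
Since the control does not bind, no trades are prevented and deadweight loss is zero.

0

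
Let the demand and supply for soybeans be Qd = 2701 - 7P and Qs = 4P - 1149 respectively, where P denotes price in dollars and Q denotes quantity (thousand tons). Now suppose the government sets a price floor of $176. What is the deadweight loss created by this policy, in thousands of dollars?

Without the control the market clears where 2701 - 7P = 4P - 1149, i.e. P* = 350 and Q* = 251.
Since 176 is below P* = 350, the floor does not bind and the free-market outcome prevails.
Since the control does not bind, no trades are prevented and deadweight loss is zero.

0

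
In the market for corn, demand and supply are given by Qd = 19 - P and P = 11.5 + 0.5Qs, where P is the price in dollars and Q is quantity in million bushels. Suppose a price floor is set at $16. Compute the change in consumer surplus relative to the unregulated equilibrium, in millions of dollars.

Rearranging supply gives Qs = 2P - 23. Equilibrium: 19 - P = 2P - 23, so 42 = 3P and P* = 14, Q* = 5.
Because the floor (16) lies above the market-clearing price, it is binding.
At P = 16: Qd = 19 - 16 = 3 and Qs = 2·16 - 23 = 9.
Consumer surplus without the control is ½ · (19 - 14) · 5 = 12.5.
With the floor, consumers buy 3 units at 16, so CS = ½ · (19 - 16) · 3 = 4.5.
Change in consumer surplus = 4.5 - 12.5 = -8.

-8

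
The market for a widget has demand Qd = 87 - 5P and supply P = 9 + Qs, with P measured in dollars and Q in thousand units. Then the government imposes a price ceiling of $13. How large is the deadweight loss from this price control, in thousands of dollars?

Rearranging supply gives Qs = P - 9. Setting quantity demanded equal to quantity supplied, 87 - 5P = P - 9, gives P* = 16 and Q* = 7.
Because the ceiling (13) lies below the market-clearing price, it is binding.
At P = 13: Qd = 87 - 5·13 = 22 and Qs = 13 - 9 = 4.
Quantity traded falls to 4. At Q = 4 the demand price is (87 - 4)/5 = 16.6 and the supply price is 9 + 4 = 13.
Deadweight loss = ½ · (16.6 - 13) · (7 - 4) = ½ · 3.6 · 3 = 5.4.

5.4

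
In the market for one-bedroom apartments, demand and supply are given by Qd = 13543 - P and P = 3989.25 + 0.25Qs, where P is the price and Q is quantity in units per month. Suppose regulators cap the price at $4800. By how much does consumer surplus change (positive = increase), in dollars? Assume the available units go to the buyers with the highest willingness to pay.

Rearranging supply gives Qs = 4P - 15957. Setting quantity demanded equal to quantity supplied, 13543 - P = 4P - 15957, gives P* = 5900 and Q* = 7643.
Because the ceiling (4800) lies below the market-clearing price, it is binding.
At P = 4800: Qd = 13543 - 4800 = 8743 and Qs = 4·4800 - 15957 = 3243.
Consumer surplus without the control is ½ · (13543 - 5900) · 7643 = 29207724.5.
With the ceiling, 3243 units are sold at 4800 (assume they go to the highest-value buyers). The demand price at Q = 3243 is 10300, so CS = ½ · [(13543 - 4800) + (10300 - 4800)] · 3243 = 23095024.5.
Change in consumer surplus = 23095024.5 - 29207724.5 = -6112700.

-6112700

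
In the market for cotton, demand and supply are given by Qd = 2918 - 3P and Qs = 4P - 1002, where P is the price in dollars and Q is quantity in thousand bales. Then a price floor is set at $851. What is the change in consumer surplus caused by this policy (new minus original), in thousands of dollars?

-233236.5

Setting quantity demanded equal to quantity supplied, 2918 - 3P = 4P - 1002, gives P* = 560 and Q* = 1238.
Because the floor (851) lies above the market-clearing price, it is binding.
At P = 851: Qd = 2918 - 3·851 = 365 and Qs = 4·851 - 1002 = 2402.
Consumer surplus without the control is ½ · (2918/3 - 560) · 1238 = 766322/3.
With the floor, consumers buy 365 units at 851, so CS = ½ · (2918/3 - 851) · 365 = 133225/6.
Change in consumer surplus = 133225/6 - 766322/3 = -233236.5.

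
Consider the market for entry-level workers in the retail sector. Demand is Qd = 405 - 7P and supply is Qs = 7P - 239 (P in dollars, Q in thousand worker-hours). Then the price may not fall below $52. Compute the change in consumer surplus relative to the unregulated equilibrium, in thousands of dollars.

In a free market, 405 - 7P = 7P - 239 gives the equilibrium P* = 46, Q* = 83.
Since 52 > 46, the floor is binding.
At P = 52: Qd = 405 - 7·52 = 41 and Qs = 7·52 - 239 = 125.
Consumer surplus without the control is ½ · (405/7 - 46) · 83 = 6889/14.
With the floor, consumers buy 41 units at 52, so CS = ½ · (405/7 - 52) · 41 = 1681/14.
Change in consumer surplus = 1681/14 - 6889/14 = -372.

-372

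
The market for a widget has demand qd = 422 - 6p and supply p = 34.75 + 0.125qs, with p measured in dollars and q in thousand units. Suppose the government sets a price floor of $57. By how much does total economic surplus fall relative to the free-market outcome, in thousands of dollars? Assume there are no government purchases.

Rearranging supply gives qs = 8p - 278. In a free market, 422 - 6p = 8p - 278 gives the equilibrium p* = 50, q* = 122.
The floor of 57 is above the equilibrium price 50, so it binds.
At p = 57: qd = 422 - 6·57 = 80 and qs = 8·57 - 278 = 178.
Quantity traded falls to 80. At q = 80 the demand price is (422 - 80)/6 = 57 and the supply price is (278 + 80)/8 = 44.75.
Deadweight loss = ½ · (57 - 44.75) · (122 - 80) = ½ · 12.25 · 42 = 257.25.

257.25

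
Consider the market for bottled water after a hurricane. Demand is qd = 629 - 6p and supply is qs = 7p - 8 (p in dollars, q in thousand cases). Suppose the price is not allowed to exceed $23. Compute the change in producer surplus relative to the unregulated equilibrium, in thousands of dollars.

-6344

Without the control the market clears where 629 - 6p = 7p - 8, i.e. p* = 49 and q* = 335.
Because the ceiling (23) lies below the market-clearing price, it is binding.
At p = 23: qd = 629 - 6·23 = 491 and qs = 7·23 - 8 = 153.
Producer surplus without the control is ½ · (49 - 8/7) · 335 = 112225/14.
With the ceiling, producers sell 153 units at 23, so PS = ½ · (23 - 8/7) · 153 = 23409/14.
Change in producer surplus = 23409/14 - 112225/14 = -6344.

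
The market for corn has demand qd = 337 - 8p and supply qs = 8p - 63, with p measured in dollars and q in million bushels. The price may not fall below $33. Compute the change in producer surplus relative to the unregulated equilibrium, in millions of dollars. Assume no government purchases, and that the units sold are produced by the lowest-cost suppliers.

Equilibrium: 337 - 8p = 8p - 63, so 400 = 16p and p* = 25, q* = 137.
Because the floor (33) lies above the market-clearing price, it is binding.
At p = 33: qd = 337 - 8·33 = 73 and qs = 8·33 - 63 = 201.
Producer surplus without the control is ½ · (25 - 7.875) · 137 = 1173.0625.
With the floor, 73 units are sold at 33. The supply price at q = 73 is 17, so PS = ½ · [(33 - 7.875) + (33 - 17)] · 73 = 1501.0625.
Change in producer surplus = 1501.0625 - 1173.0625 = 328.

328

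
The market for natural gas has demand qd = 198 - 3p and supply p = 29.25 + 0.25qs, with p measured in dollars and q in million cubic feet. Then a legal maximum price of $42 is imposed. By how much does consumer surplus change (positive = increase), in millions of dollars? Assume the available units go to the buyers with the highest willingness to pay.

129

Rearranging supply gives qs = 4p - 117. Setting quantity demanded equal to quantity supplied, 198 - 3p = 4p - 117, gives p* = 45 and q* = 63.
Since 42 < 45, the ceiling is binding.
At p = 42: qd = 198 - 3·42 = 72 and qs = 4·42 - 117 = 51.
Consumer surplus without the control is ½ · (66 - 45) · 63 = 661.5.
With the ceiling, 51 units are sold at 42 (assume they go to the highest-value buyers). The demand price at q = 51 is 49, so CS = ½ · [(66 - 42) + (49 - 42)] · 51 = 790.5.
Change in consumer surplus = 790.5 - 661.5 = 129.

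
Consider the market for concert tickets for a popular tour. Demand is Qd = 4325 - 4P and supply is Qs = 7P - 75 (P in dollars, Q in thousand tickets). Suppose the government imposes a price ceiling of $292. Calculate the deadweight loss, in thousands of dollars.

112266

Without the control the market clears where 4325 - 4P = 7P - 75, i.e. P* = 400 and Q* = 2725.
The ceiling of 292 is below the equilibrium price 400, so it binds.
At P = 292: Qd = 4325 - 4·292 = 3157 and Qs = 7·292 - 75 = 1969.
Quantity traded falls to 1969. At Q = 1969 the demand price is (4325 - 1969)/4 = 589 and the supply price is (75 + 1969)/7 = 292.
Deadweight loss = ½ · (589 - 292) · (2725 - 1969) = ½ · 297 · 756 = 112266.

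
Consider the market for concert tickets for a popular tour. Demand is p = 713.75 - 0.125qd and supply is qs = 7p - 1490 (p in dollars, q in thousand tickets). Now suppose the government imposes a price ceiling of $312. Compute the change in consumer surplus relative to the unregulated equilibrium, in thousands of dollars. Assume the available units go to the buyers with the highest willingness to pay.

30156

Rearranging demand gives qd = 5710 - 8p. Without the control the market clears where 5710 - 8p = 7p - 1490, i.e. p* = 480 and q* = 1870.
Since 312 < 480, the ceiling is binding.
At p = 312: qd = 5710 - 8·312 = 3214 and qs = 7·312 - 1490 = 694.
Consumer surplus without the control is ½ · (713.75 - 480) · 1870 = 218556.25.
With the ceiling, 694 units are sold at 312 (assume they go to the highest-value buyers). The demand price at q = 694 is 627, so CS = ½ · [(713.75 - 312) + (627 - 312)] · 694 = 248712.25.
Change in consumer surplus = 248712.25 - 218556.25 = 30156.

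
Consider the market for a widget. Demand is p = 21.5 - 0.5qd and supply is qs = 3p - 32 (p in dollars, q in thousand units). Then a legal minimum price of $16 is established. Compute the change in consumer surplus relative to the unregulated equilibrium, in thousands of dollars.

-12

Rearranging demand gives qd = 43 - 2p. Setting quantity demanded equal to quantity supplied, 43 - 2p = 3p - 32, gives p* = 15 and q* = 13.
The floor of 16 is above the equilibrium price 15, so it binds.
At p = 16: qd = 43 - 2·16 = 11 and qs = 3·16 - 32 = 16.
Consumer surplus without the control is ½ · (21.5 - 15) · 13 = 42.25.
With the floor, consumers buy 11 units at 16, so CS = ½ · (21.5 - 16) · 11 = 30.25.
Change in consumer surplus = 30.25 - 42.25 = -12.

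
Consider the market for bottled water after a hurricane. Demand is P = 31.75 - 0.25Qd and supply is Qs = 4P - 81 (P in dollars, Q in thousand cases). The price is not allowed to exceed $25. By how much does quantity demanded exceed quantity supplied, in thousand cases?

8

Rearranging demand gives Qd = 127 - 4P. In a free market, 127 - 4P = 4P - 81 gives the equilibrium P* = 26, Q* = 23.
The ceiling of 25 is below the equilibrium price 26, so it binds.
At P = 25: Qd = 127 - 4·25 = 27 and Qs = 4·25 - 81 = 19.
Shortage = Qd - Qs = 27 - 19 = 8.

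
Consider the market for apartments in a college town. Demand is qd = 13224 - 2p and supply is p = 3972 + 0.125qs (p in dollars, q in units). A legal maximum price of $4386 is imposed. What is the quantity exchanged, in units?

3312

Rearranging supply gives qs = 8p - 31776. In a free market, 13224 - 2p = 8p - 31776 gives the equilibrium p* = 4500, q* = 4224.
The ceiling of 4386 is below the equilibrium price 4500, so it binds.
At p = 4386: qd = 13224 - 2·4386 = 4452 and qs = 8·4386 - 31776 = 3312.
The quantity actually transacted is the short side, supply: 3312.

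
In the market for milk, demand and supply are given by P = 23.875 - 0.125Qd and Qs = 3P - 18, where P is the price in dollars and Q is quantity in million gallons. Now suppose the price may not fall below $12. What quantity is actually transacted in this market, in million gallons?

Rearranging demand gives Qd = 191 - 8P. In a free market, 191 - 8P = 3P - 18 gives the equilibrium P* = 19, Q* = 39.
Since 12 is below P* = 19, the floor does not bind and the free-market outcome prevails.

39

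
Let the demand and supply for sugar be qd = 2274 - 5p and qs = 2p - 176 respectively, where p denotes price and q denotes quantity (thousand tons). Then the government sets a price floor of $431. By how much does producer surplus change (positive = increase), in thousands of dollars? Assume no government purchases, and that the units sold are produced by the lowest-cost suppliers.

-31367.25

In a free market, 2274 - 5p = 2p - 176 gives the equilibrium p* = 350, q* = 524.
Since 431 > 350, the floor is binding.
At p = 431: qd = 2274 - 5·431 = 119 and qs = 2·431 - 176 = 686.
Producer surplus without the control is ½ · (350 - 88) · 524 = 68644.
With the floor, 119 units are sold at 431. The supply price at q = 119 is 147.5, so PS = ½ · [(431 - 88) + (431 - 147.5)] · 119 = 37276.75.
Change in producer surplus = 37276.75 - 68644 = -31367.25.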